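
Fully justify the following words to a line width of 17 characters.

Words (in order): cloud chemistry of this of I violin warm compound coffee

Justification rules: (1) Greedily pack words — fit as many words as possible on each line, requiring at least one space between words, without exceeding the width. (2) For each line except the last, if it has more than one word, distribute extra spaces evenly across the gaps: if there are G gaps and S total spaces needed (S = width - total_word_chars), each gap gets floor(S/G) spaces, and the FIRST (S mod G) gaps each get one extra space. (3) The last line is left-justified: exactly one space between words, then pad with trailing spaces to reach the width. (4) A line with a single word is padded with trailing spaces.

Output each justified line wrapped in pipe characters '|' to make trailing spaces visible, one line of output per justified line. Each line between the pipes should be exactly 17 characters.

Line 1: ['cloud', 'chemistry'] (min_width=15, slack=2)
Line 2: ['of', 'this', 'of', 'I'] (min_width=12, slack=5)
Line 3: ['violin', 'warm'] (min_width=11, slack=6)
Line 4: ['compound', 'coffee'] (min_width=15, slack=2)

Answer: |cloud   chemistry|
|of   this   of  I|
|violin       warm|
|compound coffee  |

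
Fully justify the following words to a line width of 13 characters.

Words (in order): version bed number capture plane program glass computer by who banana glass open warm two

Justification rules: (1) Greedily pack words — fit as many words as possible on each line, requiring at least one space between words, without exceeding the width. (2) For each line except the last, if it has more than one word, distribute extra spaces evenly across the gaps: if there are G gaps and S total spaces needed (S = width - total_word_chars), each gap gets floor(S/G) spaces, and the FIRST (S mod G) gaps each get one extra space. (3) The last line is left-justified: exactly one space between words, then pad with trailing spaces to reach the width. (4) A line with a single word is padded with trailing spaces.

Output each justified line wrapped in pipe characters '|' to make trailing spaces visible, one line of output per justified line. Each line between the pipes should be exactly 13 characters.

Answer: |version   bed|
|number       |
|capture plane|
|program glass|
|computer   by|
|who    banana|
|glass    open|
|warm two     |

Derivation:
Line 1: ['version', 'bed'] (min_width=11, slack=2)
Line 2: ['number'] (min_width=6, slack=7)
Line 3: ['capture', 'plane'] (min_width=13, slack=0)
Line 4: ['program', 'glass'] (min_width=13, slack=0)
Line 5: ['computer', 'by'] (min_width=11, slack=2)
Line 6: ['who', 'banana'] (min_width=10, slack=3)
Line 7: ['glass', 'open'] (min_width=10, slack=3)
Line 8: ['warm', 'two'] (min_width=8, slack=5)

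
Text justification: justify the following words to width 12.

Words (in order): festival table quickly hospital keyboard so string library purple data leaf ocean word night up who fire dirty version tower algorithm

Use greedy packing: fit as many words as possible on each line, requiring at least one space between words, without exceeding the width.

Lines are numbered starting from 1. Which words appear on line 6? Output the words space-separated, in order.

Line 1: ['festival'] (min_width=8, slack=4)
Line 2: ['table'] (min_width=5, slack=7)
Line 3: ['quickly'] (min_width=7, slack=5)
Line 4: ['hospital'] (min_width=8, slack=4)
Line 5: ['keyboard', 'so'] (min_width=11, slack=1)
Line 6: ['string'] (min_width=6, slack=6)
Line 7: ['library'] (min_width=7, slack=5)
Line 8: ['purple', 'data'] (min_width=11, slack=1)
Line 9: ['leaf', 'ocean'] (min_width=10, slack=2)
Line 10: ['word', 'night'] (min_width=10, slack=2)
Line 11: ['up', 'who', 'fire'] (min_width=11, slack=1)
Line 12: ['dirty'] (min_width=5, slack=7)
Line 13: ['version'] (min_width=7, slack=5)
Line 14: ['tower'] (min_width=5, slack=7)
Line 15: ['algorithm'] (min_width=9, slack=3)

Answer: string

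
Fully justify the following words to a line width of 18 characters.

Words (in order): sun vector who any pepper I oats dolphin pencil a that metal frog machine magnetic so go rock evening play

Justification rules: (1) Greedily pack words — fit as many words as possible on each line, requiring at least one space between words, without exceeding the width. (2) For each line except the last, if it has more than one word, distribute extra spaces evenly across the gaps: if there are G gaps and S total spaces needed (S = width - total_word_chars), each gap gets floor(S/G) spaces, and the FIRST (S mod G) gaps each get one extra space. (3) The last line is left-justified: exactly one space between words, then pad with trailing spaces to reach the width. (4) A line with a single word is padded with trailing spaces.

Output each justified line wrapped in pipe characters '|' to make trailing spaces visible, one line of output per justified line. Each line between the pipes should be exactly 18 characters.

Answer: |sun vector who any|
|pepper    I   oats|
|dolphin  pencil  a|
|that   metal  frog|
|machine   magnetic|
|so go rock evening|
|play              |

Derivation:
Line 1: ['sun', 'vector', 'who', 'any'] (min_width=18, slack=0)
Line 2: ['pepper', 'I', 'oats'] (min_width=13, slack=5)
Line 3: ['dolphin', 'pencil', 'a'] (min_width=16, slack=2)
Line 4: ['that', 'metal', 'frog'] (min_width=15, slack=3)
Line 5: ['machine', 'magnetic'] (min_width=16, slack=2)
Line 6: ['so', 'go', 'rock', 'evening'] (min_width=18, slack=0)
Line 7: ['play'] (min_width=4, slack=14)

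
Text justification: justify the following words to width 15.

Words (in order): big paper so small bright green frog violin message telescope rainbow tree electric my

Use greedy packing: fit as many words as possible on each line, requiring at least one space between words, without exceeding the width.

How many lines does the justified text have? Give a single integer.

Answer: 7

Derivation:
Line 1: ['big', 'paper', 'so'] (min_width=12, slack=3)
Line 2: ['small', 'bright'] (min_width=12, slack=3)
Line 3: ['green', 'frog'] (min_width=10, slack=5)
Line 4: ['violin', 'message'] (min_width=14, slack=1)
Line 5: ['telescope'] (min_width=9, slack=6)
Line 6: ['rainbow', 'tree'] (min_width=12, slack=3)
Line 7: ['electric', 'my'] (min_width=11, slack=4)
Total lines: 7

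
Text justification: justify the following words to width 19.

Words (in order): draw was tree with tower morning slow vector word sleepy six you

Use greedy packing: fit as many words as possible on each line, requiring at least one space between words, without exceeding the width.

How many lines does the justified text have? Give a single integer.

Line 1: ['draw', 'was', 'tree', 'with'] (min_width=18, slack=1)
Line 2: ['tower', 'morning', 'slow'] (min_width=18, slack=1)
Line 3: ['vector', 'word', 'sleepy'] (min_width=18, slack=1)
Line 4: ['six', 'you'] (min_width=7, slack=12)
Total lines: 4

Answer: 4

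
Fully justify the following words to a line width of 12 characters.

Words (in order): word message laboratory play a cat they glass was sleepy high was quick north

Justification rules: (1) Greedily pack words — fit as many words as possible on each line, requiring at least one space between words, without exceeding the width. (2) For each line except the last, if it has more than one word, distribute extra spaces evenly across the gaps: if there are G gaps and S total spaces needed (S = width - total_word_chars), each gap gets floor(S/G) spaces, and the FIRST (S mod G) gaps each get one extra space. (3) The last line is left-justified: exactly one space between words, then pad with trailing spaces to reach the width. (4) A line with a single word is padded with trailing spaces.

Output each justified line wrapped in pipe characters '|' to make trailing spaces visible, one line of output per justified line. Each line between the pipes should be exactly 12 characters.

Line 1: ['word', 'message'] (min_width=12, slack=0)
Line 2: ['laboratory'] (min_width=10, slack=2)
Line 3: ['play', 'a', 'cat'] (min_width=10, slack=2)
Line 4: ['they', 'glass'] (min_width=10, slack=2)
Line 5: ['was', 'sleepy'] (min_width=10, slack=2)
Line 6: ['high', 'was'] (min_width=8, slack=4)
Line 7: ['quick', 'north'] (min_width=11, slack=1)

Answer: |word message|
|laboratory  |
|play  a  cat|
|they   glass|
|was   sleepy|
|high     was|
|quick north |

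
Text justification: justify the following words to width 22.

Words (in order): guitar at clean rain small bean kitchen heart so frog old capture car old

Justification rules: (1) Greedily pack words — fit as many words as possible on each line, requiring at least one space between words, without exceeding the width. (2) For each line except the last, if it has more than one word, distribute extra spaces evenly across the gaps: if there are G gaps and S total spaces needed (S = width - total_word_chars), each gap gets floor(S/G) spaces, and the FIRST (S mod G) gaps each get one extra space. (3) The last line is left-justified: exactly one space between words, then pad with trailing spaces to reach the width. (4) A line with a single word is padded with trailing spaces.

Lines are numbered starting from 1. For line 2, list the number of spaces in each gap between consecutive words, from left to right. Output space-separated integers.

Line 1: ['guitar', 'at', 'clean', 'rain'] (min_width=20, slack=2)
Line 2: ['small', 'bean', 'kitchen'] (min_width=18, slack=4)
Line 3: ['heart', 'so', 'frog', 'old'] (min_width=17, slack=5)
Line 4: ['capture', 'car', 'old'] (min_width=15, slack=7)

Answer: 3 3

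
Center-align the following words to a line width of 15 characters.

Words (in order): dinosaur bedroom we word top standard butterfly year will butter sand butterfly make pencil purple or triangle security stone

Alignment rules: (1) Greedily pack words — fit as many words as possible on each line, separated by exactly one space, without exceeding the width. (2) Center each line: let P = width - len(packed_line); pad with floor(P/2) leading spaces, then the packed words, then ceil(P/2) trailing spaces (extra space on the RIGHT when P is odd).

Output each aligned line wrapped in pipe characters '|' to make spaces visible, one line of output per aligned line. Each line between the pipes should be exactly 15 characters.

Answer: |   dinosaur    |
|bedroom we word|
| top standard  |
|butterfly year |
|  will butter  |
|sand butterfly |
|  make pencil  |
|   purple or   |
|   triangle    |
|security stone |

Derivation:
Line 1: ['dinosaur'] (min_width=8, slack=7)
Line 2: ['bedroom', 'we', 'word'] (min_width=15, slack=0)
Line 3: ['top', 'standard'] (min_width=12, slack=3)
Line 4: ['butterfly', 'year'] (min_width=14, slack=1)
Line 5: ['will', 'butter'] (min_width=11, slack=4)
Line 6: ['sand', 'butterfly'] (min_width=14, slack=1)
Line 7: ['make', 'pencil'] (min_width=11, slack=4)
Line 8: ['purple', 'or'] (min_width=9, slack=6)
Line 9: ['triangle'] (min_width=8, slack=7)
Line 10: ['security', 'stone'] (min_width=14, slack=1)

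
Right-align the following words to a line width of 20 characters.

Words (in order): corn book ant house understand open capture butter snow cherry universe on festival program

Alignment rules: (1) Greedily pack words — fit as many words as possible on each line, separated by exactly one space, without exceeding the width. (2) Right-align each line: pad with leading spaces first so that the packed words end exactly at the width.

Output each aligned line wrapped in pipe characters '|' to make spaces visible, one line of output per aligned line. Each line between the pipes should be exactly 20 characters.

Line 1: ['corn', 'book', 'ant', 'house'] (min_width=19, slack=1)
Line 2: ['understand', 'open'] (min_width=15, slack=5)
Line 3: ['capture', 'butter', 'snow'] (min_width=19, slack=1)
Line 4: ['cherry', 'universe', 'on'] (min_width=18, slack=2)
Line 5: ['festival', 'program'] (min_width=16, slack=4)

Answer: | corn book ant house|
|     understand open|
| capture butter snow|
|  cherry universe on|
|    festival program|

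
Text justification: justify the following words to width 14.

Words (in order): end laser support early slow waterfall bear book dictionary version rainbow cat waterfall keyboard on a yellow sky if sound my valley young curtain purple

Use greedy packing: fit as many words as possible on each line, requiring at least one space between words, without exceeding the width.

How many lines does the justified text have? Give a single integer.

Answer: 13

Derivation:
Line 1: ['end', 'laser'] (min_width=9, slack=5)
Line 2: ['support', 'early'] (min_width=13, slack=1)
Line 3: ['slow', 'waterfall'] (min_width=14, slack=0)
Line 4: ['bear', 'book'] (min_width=9, slack=5)
Line 5: ['dictionary'] (min_width=10, slack=4)
Line 6: ['version'] (min_width=7, slack=7)
Line 7: ['rainbow', 'cat'] (min_width=11, slack=3)
Line 8: ['waterfall'] (min_width=9, slack=5)
Line 9: ['keyboard', 'on', 'a'] (min_width=13, slack=1)
Line 10: ['yellow', 'sky', 'if'] (min_width=13, slack=1)
Line 11: ['sound', 'my'] (min_width=8, slack=6)
Line 12: ['valley', 'young'] (min_width=12, slack=2)
Line 13: ['curtain', 'purple'] (min_width=14, slack=0)
Total lines: 13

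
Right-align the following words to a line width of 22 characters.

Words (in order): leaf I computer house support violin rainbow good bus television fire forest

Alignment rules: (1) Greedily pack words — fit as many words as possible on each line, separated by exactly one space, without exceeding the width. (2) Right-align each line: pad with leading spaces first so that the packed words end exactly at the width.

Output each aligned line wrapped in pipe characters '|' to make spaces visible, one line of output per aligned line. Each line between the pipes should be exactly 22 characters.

Answer: | leaf I computer house|
|support violin rainbow|
|   good bus television|
|           fire forest|

Derivation:
Line 1: ['leaf', 'I', 'computer', 'house'] (min_width=21, slack=1)
Line 2: ['support', 'violin', 'rainbow'] (min_width=22, slack=0)
Line 3: ['good', 'bus', 'television'] (min_width=19, slack=3)
Line 4: ['fire', 'forest'] (min_width=11, slack=11)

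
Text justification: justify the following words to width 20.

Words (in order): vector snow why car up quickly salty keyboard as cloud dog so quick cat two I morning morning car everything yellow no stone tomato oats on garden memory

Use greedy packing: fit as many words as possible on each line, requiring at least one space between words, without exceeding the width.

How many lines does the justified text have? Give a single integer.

Line 1: ['vector', 'snow', 'why', 'car'] (min_width=19, slack=1)
Line 2: ['up', 'quickly', 'salty'] (min_width=16, slack=4)
Line 3: ['keyboard', 'as', 'cloud'] (min_width=17, slack=3)
Line 4: ['dog', 'so', 'quick', 'cat', 'two'] (min_width=20, slack=0)
Line 5: ['I', 'morning', 'morning'] (min_width=17, slack=3)
Line 6: ['car', 'everything'] (min_width=14, slack=6)
Line 7: ['yellow', 'no', 'stone'] (min_width=15, slack=5)
Line 8: ['tomato', 'oats', 'on'] (min_width=14, slack=6)
Line 9: ['garden', 'memory'] (min_width=13, slack=7)
Total lines: 9

Answer: 9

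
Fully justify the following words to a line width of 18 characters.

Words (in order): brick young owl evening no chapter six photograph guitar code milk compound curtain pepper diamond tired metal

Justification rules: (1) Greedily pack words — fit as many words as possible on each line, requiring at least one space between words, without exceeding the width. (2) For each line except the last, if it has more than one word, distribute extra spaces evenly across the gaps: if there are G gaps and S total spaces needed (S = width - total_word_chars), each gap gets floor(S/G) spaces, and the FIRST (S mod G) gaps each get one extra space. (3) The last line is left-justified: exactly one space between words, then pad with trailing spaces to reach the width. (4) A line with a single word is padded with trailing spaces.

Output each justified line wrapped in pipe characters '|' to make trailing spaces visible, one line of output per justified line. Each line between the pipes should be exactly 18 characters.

Answer: |brick   young  owl|
|evening no chapter|
|six     photograph|
|guitar  code  milk|
|compound   curtain|
|pepper     diamond|
|tired metal       |

Derivation:
Line 1: ['brick', 'young', 'owl'] (min_width=15, slack=3)
Line 2: ['evening', 'no', 'chapter'] (min_width=18, slack=0)
Line 3: ['six', 'photograph'] (min_width=14, slack=4)
Line 4: ['guitar', 'code', 'milk'] (min_width=16, slack=2)
Line 5: ['compound', 'curtain'] (min_width=16, slack=2)
Line 6: ['pepper', 'diamond'] (min_width=14, slack=4)
Line 7: ['tired', 'metal'] (min_width=11, slack=7)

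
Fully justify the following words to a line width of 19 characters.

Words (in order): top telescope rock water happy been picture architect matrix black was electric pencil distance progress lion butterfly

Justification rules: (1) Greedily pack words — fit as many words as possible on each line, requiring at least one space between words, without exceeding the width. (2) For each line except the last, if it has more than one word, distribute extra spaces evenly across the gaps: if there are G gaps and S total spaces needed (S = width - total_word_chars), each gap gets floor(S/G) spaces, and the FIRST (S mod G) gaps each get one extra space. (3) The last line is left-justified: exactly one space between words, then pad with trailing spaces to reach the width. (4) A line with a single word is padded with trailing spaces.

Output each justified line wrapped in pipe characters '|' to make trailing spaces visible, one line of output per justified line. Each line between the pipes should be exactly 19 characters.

Answer: |top  telescope rock|
|water   happy  been|
|picture   architect|
|matrix   black  was|
|electric     pencil|
|distance   progress|
|lion butterfly     |

Derivation:
Line 1: ['top', 'telescope', 'rock'] (min_width=18, slack=1)
Line 2: ['water', 'happy', 'been'] (min_width=16, slack=3)
Line 3: ['picture', 'architect'] (min_width=17, slack=2)
Line 4: ['matrix', 'black', 'was'] (min_width=16, slack=3)
Line 5: ['electric', 'pencil'] (min_width=15, slack=4)
Line 6: ['distance', 'progress'] (min_width=17, slack=2)
Line 7: ['lion', 'butterfly'] (min_width=14, slack=5)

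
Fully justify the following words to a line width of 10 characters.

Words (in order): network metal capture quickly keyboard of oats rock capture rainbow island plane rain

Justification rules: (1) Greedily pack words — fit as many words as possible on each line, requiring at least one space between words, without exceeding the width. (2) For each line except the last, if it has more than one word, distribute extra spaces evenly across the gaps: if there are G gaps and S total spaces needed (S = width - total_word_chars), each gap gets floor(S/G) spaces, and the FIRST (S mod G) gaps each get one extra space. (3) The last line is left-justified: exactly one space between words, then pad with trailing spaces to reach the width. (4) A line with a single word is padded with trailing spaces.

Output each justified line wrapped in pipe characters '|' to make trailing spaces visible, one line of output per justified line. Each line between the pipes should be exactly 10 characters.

Line 1: ['network'] (min_width=7, slack=3)
Line 2: ['metal'] (min_width=5, slack=5)
Line 3: ['capture'] (min_width=7, slack=3)
Line 4: ['quickly'] (min_width=7, slack=3)
Line 5: ['keyboard'] (min_width=8, slack=2)
Line 6: ['of', 'oats'] (min_width=7, slack=3)
Line 7: ['rock'] (min_width=4, slack=6)
Line 8: ['capture'] (min_width=7, slack=3)
Line 9: ['rainbow'] (min_width=7, slack=3)
Line 10: ['island'] (min_width=6, slack=4)
Line 11: ['plane', 'rain'] (min_width=10, slack=0)

Answer: |network   |
|metal     |
|capture   |
|quickly   |
|keyboard  |
|of    oats|
|rock      |
|capture   |
|rainbow   |
|island    |
|plane rain|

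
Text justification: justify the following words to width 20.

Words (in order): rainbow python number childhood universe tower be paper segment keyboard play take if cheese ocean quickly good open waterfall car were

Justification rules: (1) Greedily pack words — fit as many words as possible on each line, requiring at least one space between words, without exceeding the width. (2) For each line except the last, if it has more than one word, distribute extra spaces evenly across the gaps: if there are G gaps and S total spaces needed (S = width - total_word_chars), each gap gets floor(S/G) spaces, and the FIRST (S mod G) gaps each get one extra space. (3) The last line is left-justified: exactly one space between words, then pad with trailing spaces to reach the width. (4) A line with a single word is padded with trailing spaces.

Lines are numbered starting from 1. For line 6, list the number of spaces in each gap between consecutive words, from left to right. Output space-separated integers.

Line 1: ['rainbow', 'python'] (min_width=14, slack=6)
Line 2: ['number', 'childhood'] (min_width=16, slack=4)
Line 3: ['universe', 'tower', 'be'] (min_width=17, slack=3)
Line 4: ['paper', 'segment'] (min_width=13, slack=7)
Line 5: ['keyboard', 'play', 'take'] (min_width=18, slack=2)
Line 6: ['if', 'cheese', 'ocean'] (min_width=15, slack=5)
Line 7: ['quickly', 'good', 'open'] (min_width=17, slack=3)
Line 8: ['waterfall', 'car', 'were'] (min_width=18, slack=2)

Answer: 4 3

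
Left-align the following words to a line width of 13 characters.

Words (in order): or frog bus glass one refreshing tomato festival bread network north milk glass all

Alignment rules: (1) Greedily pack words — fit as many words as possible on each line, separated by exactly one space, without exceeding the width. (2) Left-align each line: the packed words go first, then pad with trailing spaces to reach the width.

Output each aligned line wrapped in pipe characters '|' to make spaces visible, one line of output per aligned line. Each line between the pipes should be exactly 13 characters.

Answer: |or frog bus  |
|glass one    |
|refreshing   |
|tomato       |
|festival     |
|bread network|
|north milk   |
|glass all    |

Derivation:
Line 1: ['or', 'frog', 'bus'] (min_width=11, slack=2)
Line 2: ['glass', 'one'] (min_width=9, slack=4)
Line 3: ['refreshing'] (min_width=10, slack=3)
Line 4: ['tomato'] (min_width=6, slack=7)
Line 5: ['festival'] (min_width=8, slack=5)
Line 6: ['bread', 'network'] (min_width=13, slack=0)
Line 7: ['north', 'milk'] (min_width=10, slack=3)
Line 8: ['glass', 'all'] (min_width=9, slack=4)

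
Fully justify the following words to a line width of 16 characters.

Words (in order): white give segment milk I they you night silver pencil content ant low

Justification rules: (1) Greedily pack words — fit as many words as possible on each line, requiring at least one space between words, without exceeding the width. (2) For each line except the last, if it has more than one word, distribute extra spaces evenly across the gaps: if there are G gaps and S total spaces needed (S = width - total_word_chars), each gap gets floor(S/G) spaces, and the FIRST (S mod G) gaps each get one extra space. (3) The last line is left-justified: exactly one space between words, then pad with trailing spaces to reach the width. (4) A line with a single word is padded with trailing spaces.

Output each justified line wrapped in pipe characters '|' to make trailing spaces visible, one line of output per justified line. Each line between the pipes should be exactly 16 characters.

Answer: |white       give|
|segment  milk  I|
|they  you  night|
|silver    pencil|
|content ant low |

Derivation:
Line 1: ['white', 'give'] (min_width=10, slack=6)
Line 2: ['segment', 'milk', 'I'] (min_width=14, slack=2)
Line 3: ['they', 'you', 'night'] (min_width=14, slack=2)
Line 4: ['silver', 'pencil'] (min_width=13, slack=3)
Line 5: ['content', 'ant', 'low'] (min_width=15, slack=1)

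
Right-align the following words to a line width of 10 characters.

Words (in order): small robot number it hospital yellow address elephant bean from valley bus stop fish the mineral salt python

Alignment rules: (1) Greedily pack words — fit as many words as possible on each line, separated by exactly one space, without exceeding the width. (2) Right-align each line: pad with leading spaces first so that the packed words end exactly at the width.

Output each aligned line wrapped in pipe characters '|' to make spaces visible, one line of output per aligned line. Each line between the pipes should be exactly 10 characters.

Line 1: ['small'] (min_width=5, slack=5)
Line 2: ['robot'] (min_width=5, slack=5)
Line 3: ['number', 'it'] (min_width=9, slack=1)
Line 4: ['hospital'] (min_width=8, slack=2)
Line 5: ['yellow'] (min_width=6, slack=4)
Line 6: ['address'] (min_width=7, slack=3)
Line 7: ['elephant'] (min_width=8, slack=2)
Line 8: ['bean', 'from'] (min_width=9, slack=1)
Line 9: ['valley', 'bus'] (min_width=10, slack=0)
Line 10: ['stop', 'fish'] (min_width=9, slack=1)
Line 11: ['the'] (min_width=3, slack=7)
Line 12: ['mineral'] (min_width=7, slack=3)
Line 13: ['salt'] (min_width=4, slack=6)
Line 14: ['python'] (min_width=6, slack=4)

Answer: |     small|
|     robot|
| number it|
|  hospital|
|    yellow|
|   address|
|  elephant|
| bean from|
|valley bus|
| stop fish|
|       the|
|   mineral|
|      salt|
|    python|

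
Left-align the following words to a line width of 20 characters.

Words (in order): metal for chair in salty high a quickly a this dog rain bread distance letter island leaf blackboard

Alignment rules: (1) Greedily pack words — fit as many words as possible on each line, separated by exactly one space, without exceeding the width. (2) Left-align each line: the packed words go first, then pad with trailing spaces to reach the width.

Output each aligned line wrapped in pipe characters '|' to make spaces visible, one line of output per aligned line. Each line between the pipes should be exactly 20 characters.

Answer: |metal for chair in  |
|salty high a quickly|
|a this dog rain     |
|bread distance      |
|letter island leaf  |
|blackboard          |

Derivation:
Line 1: ['metal', 'for', 'chair', 'in'] (min_width=18, slack=2)
Line 2: ['salty', 'high', 'a', 'quickly'] (min_width=20, slack=0)
Line 3: ['a', 'this', 'dog', 'rain'] (min_width=15, slack=5)
Line 4: ['bread', 'distance'] (min_width=14, slack=6)
Line 5: ['letter', 'island', 'leaf'] (min_width=18, slack=2)
Line 6: ['blackboard'] (min_width=10, slack=10)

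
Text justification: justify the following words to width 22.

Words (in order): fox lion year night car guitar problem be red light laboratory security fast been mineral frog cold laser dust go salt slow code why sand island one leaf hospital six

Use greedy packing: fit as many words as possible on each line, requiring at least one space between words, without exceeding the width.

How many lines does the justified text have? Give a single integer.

Line 1: ['fox', 'lion', 'year', 'night'] (min_width=19, slack=3)
Line 2: ['car', 'guitar', 'problem', 'be'] (min_width=21, slack=1)
Line 3: ['red', 'light', 'laboratory'] (min_width=20, slack=2)
Line 4: ['security', 'fast', 'been'] (min_width=18, slack=4)
Line 5: ['mineral', 'frog', 'cold'] (min_width=17, slack=5)
Line 6: ['laser', 'dust', 'go', 'salt'] (min_width=18, slack=4)
Line 7: ['slow', 'code', 'why', 'sand'] (min_width=18, slack=4)
Line 8: ['island', 'one', 'leaf'] (min_width=15, slack=7)
Line 9: ['hospital', 'six'] (min_width=12, slack=10)
Total lines: 9

Answer: 9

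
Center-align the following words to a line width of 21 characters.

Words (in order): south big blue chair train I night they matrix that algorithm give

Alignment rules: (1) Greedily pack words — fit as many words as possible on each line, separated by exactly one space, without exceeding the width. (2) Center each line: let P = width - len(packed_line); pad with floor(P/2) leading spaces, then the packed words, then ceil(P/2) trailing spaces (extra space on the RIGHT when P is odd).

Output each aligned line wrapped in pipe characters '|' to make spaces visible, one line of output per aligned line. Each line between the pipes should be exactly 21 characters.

Line 1: ['south', 'big', 'blue', 'chair'] (min_width=20, slack=1)
Line 2: ['train', 'I', 'night', 'they'] (min_width=18, slack=3)
Line 3: ['matrix', 'that', 'algorithm'] (min_width=21, slack=0)
Line 4: ['give'] (min_width=4, slack=17)

Answer: |south big blue chair |
| train I night they  |
|matrix that algorithm|
|        give         |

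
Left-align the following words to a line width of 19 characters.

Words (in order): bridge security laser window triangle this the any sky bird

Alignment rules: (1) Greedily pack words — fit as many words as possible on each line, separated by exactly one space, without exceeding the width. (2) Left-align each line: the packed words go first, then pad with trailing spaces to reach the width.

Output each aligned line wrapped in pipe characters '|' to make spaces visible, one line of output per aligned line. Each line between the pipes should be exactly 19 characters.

Line 1: ['bridge', 'security'] (min_width=15, slack=4)
Line 2: ['laser', 'window'] (min_width=12, slack=7)
Line 3: ['triangle', 'this', 'the'] (min_width=17, slack=2)
Line 4: ['any', 'sky', 'bird'] (min_width=12, slack=7)

Answer: |bridge security    |
|laser window       |
|triangle this the  |
|any sky bird       |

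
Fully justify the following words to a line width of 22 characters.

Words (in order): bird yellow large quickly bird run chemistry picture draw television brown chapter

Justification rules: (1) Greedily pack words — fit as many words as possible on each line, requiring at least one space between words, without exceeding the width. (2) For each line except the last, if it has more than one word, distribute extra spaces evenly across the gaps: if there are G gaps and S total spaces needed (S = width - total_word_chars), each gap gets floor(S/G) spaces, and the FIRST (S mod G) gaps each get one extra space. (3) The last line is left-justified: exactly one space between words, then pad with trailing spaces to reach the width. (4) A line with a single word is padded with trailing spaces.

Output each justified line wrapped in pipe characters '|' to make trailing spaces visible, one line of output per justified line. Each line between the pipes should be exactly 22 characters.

Line 1: ['bird', 'yellow', 'large'] (min_width=17, slack=5)
Line 2: ['quickly', 'bird', 'run'] (min_width=16, slack=6)
Line 3: ['chemistry', 'picture', 'draw'] (min_width=22, slack=0)
Line 4: ['television', 'brown'] (min_width=16, slack=6)
Line 5: ['chapter'] (min_width=7, slack=15)

Answer: |bird    yellow   large|
|quickly    bird    run|
|chemistry picture draw|
|television       brown|
|chapter               |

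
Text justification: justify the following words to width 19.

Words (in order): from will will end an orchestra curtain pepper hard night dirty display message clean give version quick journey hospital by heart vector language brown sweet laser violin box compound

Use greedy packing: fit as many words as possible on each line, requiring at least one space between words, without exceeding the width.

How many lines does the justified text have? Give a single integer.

Answer: 11

Derivation:
Line 1: ['from', 'will', 'will', 'end'] (min_width=18, slack=1)
Line 2: ['an', 'orchestra'] (min_width=12, slack=7)
Line 3: ['curtain', 'pepper', 'hard'] (min_width=19, slack=0)
Line 4: ['night', 'dirty', 'display'] (min_width=19, slack=0)
Line 5: ['message', 'clean', 'give'] (min_width=18, slack=1)
Line 6: ['version', 'quick'] (min_width=13, slack=6)
Line 7: ['journey', 'hospital', 'by'] (min_width=19, slack=0)
Line 8: ['heart', 'vector'] (min_width=12, slack=7)
Line 9: ['language', 'brown'] (min_width=14, slack=5)
Line 10: ['sweet', 'laser', 'violin'] (min_width=18, slack=1)
Line 11: ['box', 'compound'] (min_width=12, slack=7)
Total lines: 11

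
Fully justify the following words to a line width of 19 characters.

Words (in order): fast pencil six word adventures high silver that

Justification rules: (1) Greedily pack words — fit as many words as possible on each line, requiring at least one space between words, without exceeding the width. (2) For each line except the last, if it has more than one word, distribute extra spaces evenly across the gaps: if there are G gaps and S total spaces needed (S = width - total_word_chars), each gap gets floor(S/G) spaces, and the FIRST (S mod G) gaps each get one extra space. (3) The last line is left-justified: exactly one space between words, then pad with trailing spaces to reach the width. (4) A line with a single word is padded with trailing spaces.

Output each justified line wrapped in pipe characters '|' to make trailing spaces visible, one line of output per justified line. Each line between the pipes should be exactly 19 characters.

Line 1: ['fast', 'pencil', 'six'] (min_width=15, slack=4)
Line 2: ['word', 'adventures'] (min_width=15, slack=4)
Line 3: ['high', 'silver', 'that'] (min_width=16, slack=3)

Answer: |fast   pencil   six|
|word     adventures|
|high silver that   |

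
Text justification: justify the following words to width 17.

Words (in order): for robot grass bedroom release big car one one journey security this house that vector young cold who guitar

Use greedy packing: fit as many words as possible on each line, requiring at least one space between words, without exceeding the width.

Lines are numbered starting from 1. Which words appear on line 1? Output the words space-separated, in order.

Answer: for robot grass

Derivation:
Line 1: ['for', 'robot', 'grass'] (min_width=15, slack=2)
Line 2: ['bedroom', 'release'] (min_width=15, slack=2)
Line 3: ['big', 'car', 'one', 'one'] (min_width=15, slack=2)
Line 4: ['journey', 'security'] (min_width=16, slack=1)
Line 5: ['this', 'house', 'that'] (min_width=15, slack=2)
Line 6: ['vector', 'young', 'cold'] (min_width=17, slack=0)
Line 7: ['who', 'guitar'] (min_width=10, slack=7)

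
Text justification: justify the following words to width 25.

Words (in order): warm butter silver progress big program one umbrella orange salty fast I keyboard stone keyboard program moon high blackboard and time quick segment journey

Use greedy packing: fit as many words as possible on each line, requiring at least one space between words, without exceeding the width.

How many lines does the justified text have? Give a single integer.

Answer: 7

Derivation:
Line 1: ['warm', 'butter', 'silver'] (min_width=18, slack=7)
Line 2: ['progress', 'big', 'program', 'one'] (min_width=24, slack=1)
Line 3: ['umbrella', 'orange', 'salty'] (min_width=21, slack=4)
Line 4: ['fast', 'I', 'keyboard', 'stone'] (min_width=21, slack=4)
Line 5: ['keyboard', 'program', 'moon'] (min_width=21, slack=4)
Line 6: ['high', 'blackboard', 'and', 'time'] (min_width=24, slack=1)
Line 7: ['quick', 'segment', 'journey'] (min_width=21, slack=4)
Total lines: 7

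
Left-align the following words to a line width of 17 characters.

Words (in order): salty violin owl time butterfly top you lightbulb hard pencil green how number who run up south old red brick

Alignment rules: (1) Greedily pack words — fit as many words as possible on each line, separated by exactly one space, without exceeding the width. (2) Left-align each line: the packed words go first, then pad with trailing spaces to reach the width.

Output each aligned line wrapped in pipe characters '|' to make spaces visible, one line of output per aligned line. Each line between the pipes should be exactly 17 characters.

Line 1: ['salty', 'violin', 'owl'] (min_width=16, slack=1)
Line 2: ['time', 'butterfly'] (min_width=14, slack=3)
Line 3: ['top', 'you', 'lightbulb'] (min_width=17, slack=0)
Line 4: ['hard', 'pencil', 'green'] (min_width=17, slack=0)
Line 5: ['how', 'number', 'who'] (min_width=14, slack=3)
Line 6: ['run', 'up', 'south', 'old'] (min_width=16, slack=1)
Line 7: ['red', 'brick'] (min_width=9, slack=8)

Answer: |salty violin owl |
|time butterfly   |
|top you lightbulb|
|hard pencil green|
|how number who   |
|run up south old |
|red brick        |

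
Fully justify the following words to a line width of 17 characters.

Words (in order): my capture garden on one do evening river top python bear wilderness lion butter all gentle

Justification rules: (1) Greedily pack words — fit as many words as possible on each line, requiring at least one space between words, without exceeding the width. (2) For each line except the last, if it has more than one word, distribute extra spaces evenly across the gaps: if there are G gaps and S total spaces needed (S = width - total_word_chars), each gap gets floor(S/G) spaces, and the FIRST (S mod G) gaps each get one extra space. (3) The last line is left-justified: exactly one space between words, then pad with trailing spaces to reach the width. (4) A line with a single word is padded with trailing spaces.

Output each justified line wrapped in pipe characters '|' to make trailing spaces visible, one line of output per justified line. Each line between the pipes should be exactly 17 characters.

Answer: |my capture garden|
|on one do evening|
|river  top python|
|bear   wilderness|
|lion  butter  all|
|gentle           |

Derivation:
Line 1: ['my', 'capture', 'garden'] (min_width=17, slack=0)
Line 2: ['on', 'one', 'do', 'evening'] (min_width=17, slack=0)
Line 3: ['river', 'top', 'python'] (min_width=16, slack=1)
Line 4: ['bear', 'wilderness'] (min_width=15, slack=2)
Line 5: ['lion', 'butter', 'all'] (min_width=15, slack=2)
Line 6: ['gentle'] (min_width=6, slack=11)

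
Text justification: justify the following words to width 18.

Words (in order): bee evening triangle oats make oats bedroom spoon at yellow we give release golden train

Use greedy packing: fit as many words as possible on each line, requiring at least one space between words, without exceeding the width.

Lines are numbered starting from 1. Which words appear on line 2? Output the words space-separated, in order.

Line 1: ['bee', 'evening'] (min_width=11, slack=7)
Line 2: ['triangle', 'oats', 'make'] (min_width=18, slack=0)
Line 3: ['oats', 'bedroom', 'spoon'] (min_width=18, slack=0)
Line 4: ['at', 'yellow', 'we', 'give'] (min_width=17, slack=1)
Line 5: ['release', 'golden'] (min_width=14, slack=4)
Line 6: ['train'] (min_width=5, slack=13)

Answer: triangle oats make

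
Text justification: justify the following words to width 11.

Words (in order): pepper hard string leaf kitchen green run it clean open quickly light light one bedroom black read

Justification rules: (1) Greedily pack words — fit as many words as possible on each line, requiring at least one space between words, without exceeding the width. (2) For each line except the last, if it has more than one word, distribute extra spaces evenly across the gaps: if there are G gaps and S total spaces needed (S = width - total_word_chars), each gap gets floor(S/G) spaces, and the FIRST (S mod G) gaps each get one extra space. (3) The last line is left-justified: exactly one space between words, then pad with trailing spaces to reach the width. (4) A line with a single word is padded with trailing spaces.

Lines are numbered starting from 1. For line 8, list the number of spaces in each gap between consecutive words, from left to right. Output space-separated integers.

Answer: 1

Derivation:
Line 1: ['pepper', 'hard'] (min_width=11, slack=0)
Line 2: ['string', 'leaf'] (min_width=11, slack=0)
Line 3: ['kitchen'] (min_width=7, slack=4)
Line 4: ['green', 'run'] (min_width=9, slack=2)
Line 5: ['it', 'clean'] (min_width=8, slack=3)
Line 6: ['open'] (min_width=4, slack=7)
Line 7: ['quickly'] (min_width=7, slack=4)
Line 8: ['light', 'light'] (min_width=11, slack=0)
Line 9: ['one', 'bedroom'] (min_width=11, slack=0)
Line 10: ['black', 'read'] (min_width=10, slack=1)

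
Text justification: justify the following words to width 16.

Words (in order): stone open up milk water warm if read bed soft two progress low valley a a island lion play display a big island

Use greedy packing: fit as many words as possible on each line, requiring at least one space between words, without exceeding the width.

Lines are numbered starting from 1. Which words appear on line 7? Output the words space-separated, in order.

Line 1: ['stone', 'open', 'up'] (min_width=13, slack=3)
Line 2: ['milk', 'water', 'warm'] (min_width=15, slack=1)
Line 3: ['if', 'read', 'bed', 'soft'] (min_width=16, slack=0)
Line 4: ['two', 'progress', 'low'] (min_width=16, slack=0)
Line 5: ['valley', 'a', 'a'] (min_width=10, slack=6)
Line 6: ['island', 'lion', 'play'] (min_width=16, slack=0)
Line 7: ['display', 'a', 'big'] (min_width=13, slack=3)
Line 8: ['island'] (min_width=6, slack=10)

Answer: display a big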